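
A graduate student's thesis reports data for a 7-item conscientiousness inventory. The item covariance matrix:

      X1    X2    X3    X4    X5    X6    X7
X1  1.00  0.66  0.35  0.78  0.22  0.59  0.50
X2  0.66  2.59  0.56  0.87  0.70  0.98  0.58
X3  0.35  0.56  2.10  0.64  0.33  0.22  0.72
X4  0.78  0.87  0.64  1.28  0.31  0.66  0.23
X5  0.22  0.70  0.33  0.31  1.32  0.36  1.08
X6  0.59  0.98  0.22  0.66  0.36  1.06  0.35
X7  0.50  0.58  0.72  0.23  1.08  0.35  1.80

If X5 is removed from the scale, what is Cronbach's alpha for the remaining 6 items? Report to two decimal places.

Cronbach's alpha = 0.77

Remaining items: X1, X2, X3, X4, X6, X7 (k = 6).
Σσᵢ² = 1.00 + 2.59 + 2.10 + 1.28 + 1.06 + 1.80 = 9.83
σ²_T = 9.83 + 2 × 8.69 = 27.21
α (item deleted) = (6/5)·(1 − 9.83/27.21) = 0.77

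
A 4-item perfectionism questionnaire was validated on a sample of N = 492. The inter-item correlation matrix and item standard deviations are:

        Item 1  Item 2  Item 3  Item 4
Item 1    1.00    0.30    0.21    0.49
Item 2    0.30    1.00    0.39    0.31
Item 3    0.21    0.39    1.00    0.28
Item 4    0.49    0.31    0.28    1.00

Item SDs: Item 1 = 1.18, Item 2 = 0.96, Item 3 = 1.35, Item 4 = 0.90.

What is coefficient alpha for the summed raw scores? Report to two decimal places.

α = 0.64

Σσ²ᵢ = 1.18² + 0.96² + 1.35² + 0.90² = 4.9465
Covariances σ_ij = r_ij · s_i · s_j:
  σ(Item 1,Item 2) = 0.30 × 1.18 × 0.96 = 0.3398
  σ(Item 1,Item 3) = 0.21 × 1.18 × 1.35 = 0.3345
  σ(Item 1,Item 4) = 0.49 × 1.18 × 0.90 = 0.5204
  σ(Item 2,Item 3) = 0.39 × 0.96 × 1.35 = 0.5054
  σ(Item 2,Item 4) = 0.31 × 0.96 × 0.90 = 0.2678
  σ(Item 3,Item 4) = 0.28 × 1.35 × 0.90 = 0.3402
σ²_T = Σσ²ᵢ + 2·Σσ_ij = 4.9465 + 2 × 2.3081 = 9.5627
α = (4/3)·(1 − 4.9465/9.5627) = 0.64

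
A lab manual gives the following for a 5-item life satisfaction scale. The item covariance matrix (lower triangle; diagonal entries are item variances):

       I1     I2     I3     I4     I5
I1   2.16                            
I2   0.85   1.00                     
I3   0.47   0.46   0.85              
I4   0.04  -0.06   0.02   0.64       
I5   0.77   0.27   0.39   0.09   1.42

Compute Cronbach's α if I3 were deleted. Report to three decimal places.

α = 0.572

Remaining items: I1, I2, I4, I5 (k = 4).
Σσ²ᵢ = 2.16 + 1.00 + 0.64 + 1.42 = 5.22
σ²_T = 5.22 + 2 × 1.96 = 9.14
α (item deleted) = (4/3)·(1 − 5.22/9.14) = 0.572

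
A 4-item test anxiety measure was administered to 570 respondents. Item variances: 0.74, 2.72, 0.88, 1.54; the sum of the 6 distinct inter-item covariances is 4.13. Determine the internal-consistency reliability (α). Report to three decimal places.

Σσᵢ² = 0.74 + 2.72 + 0.88 + 1.54 = 5.88
Sum of distinct covariances = 4.13
Var(T) = Σσᵢ² + 2·Σcov = 5.88 + 2 × 4.13 = 14.14
α = (4/3)·(1 − 5.88/14.14) = 0.779

α = 0.779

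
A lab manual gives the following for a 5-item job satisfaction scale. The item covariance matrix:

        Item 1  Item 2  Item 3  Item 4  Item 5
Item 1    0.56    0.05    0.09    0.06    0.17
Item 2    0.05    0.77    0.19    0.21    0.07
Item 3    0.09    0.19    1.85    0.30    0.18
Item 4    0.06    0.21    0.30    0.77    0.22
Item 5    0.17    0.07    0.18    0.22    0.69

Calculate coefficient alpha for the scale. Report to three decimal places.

coefficient alpha = 0.499

Σσ²ᵢ = 0.56 + 0.77 + 1.85 + 0.77 + 0.69 = 4.64
Sum of off-diagonal covariances = 1.54
total variance = 4.64 + 2 × 1.54 = 7.72
α = (k/(k−1))·(1 − Σσ²ᵢ/total variance) = (5/4)·(1 − 4.64/7.72) = 0.499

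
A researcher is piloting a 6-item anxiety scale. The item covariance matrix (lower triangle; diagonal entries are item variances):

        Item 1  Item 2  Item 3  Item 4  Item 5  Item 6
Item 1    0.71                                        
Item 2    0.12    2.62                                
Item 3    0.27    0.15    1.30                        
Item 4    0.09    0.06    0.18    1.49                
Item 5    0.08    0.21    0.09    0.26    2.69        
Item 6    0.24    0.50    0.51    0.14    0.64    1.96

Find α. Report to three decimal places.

ΣVar(i) = 0.71 + 2.62 + 1.30 + 1.49 + 2.69 + 1.96 = 10.77
Σ_{i<j} σ_ij = 3.54
σ²_T = 10.77 + 2 × 3.54 = 17.85
α = (k/(k−1))·(1 − ΣVar(i)/σ²_T) = (6/5)·(1 − 10.77/17.85) = 0.476

α = 0.476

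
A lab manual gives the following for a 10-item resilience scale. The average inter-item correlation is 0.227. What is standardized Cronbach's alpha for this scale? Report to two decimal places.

Standardized α = k·r̄ / (1 + (k−1)·r̄) = 10 × 0.227 / (1 + 9 × 0.227)
  = 2.2700 / 3.0430 = 0.75

standardized Cronbach's alpha = 0.75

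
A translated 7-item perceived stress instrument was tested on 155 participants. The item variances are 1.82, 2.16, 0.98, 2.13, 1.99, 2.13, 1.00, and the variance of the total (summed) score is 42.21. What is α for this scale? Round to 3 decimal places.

Σσᵢ² = 1.82 + 2.16 + 0.98 + 2.13 + 1.99 + 2.13 + 1.00 = 12.21
α = (k/(k−1))·(1 − Σσᵢ²/σ²_T) = (7/6)·(1 − 12.21/42.21) = 0.829

α = 0.829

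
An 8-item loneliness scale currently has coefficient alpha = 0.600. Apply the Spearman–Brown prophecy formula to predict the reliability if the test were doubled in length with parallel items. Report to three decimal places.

predicted reliability = 0.750

Length factor m = 2
α' = m·α / (1 + (m−1)·α)
   = 2 × 0.600 / (1 + (2 − 1) × 0.600)
   = 1.2000 / 1.6000 = 0.750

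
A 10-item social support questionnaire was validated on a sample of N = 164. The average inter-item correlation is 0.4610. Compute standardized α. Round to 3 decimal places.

standardized α = 0.895

Standardized α = k·r̄ / (1 + (k−1)·r̄) = 10 × 0.4610 / (1 + 9 × 0.4610)
  = 4.6100 / 5.1490 = 0.895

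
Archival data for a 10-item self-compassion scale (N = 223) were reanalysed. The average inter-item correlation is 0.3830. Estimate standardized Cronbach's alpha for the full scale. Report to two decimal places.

α = 0.86

Standardized α = k·r̄ / (1 + (k−1)·r̄) = 10 × 0.3830 / (1 + 9 × 0.3830)
  = 3.8300 / 4.4470 = 0.86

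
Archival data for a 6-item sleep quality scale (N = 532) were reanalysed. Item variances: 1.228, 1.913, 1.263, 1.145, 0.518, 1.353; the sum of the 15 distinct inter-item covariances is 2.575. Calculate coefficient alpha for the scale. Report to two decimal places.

coefficient alpha = 0.49

sum of item variances = 1.228 + 1.913 + 1.263 + 1.145 + 0.518 + 1.353 = 7.420
Sum of distinct covariances = 2.575
Var(T) = sum of item variances + 2·Σcov = 7.420 + 2 × 2.575 = 12.570
α = (6/5)·(1 − 7.420/12.570) = 0.49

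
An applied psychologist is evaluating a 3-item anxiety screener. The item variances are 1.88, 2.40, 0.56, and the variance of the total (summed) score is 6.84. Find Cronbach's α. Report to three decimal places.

ΣVar(i) = 1.88 + 2.40 + 0.56 = 4.84
α = (k/(k−1))·(1 − ΣVar(i)/total variance) = (3/2)·(1 − 4.84/6.84) = 0.439

α = 0.439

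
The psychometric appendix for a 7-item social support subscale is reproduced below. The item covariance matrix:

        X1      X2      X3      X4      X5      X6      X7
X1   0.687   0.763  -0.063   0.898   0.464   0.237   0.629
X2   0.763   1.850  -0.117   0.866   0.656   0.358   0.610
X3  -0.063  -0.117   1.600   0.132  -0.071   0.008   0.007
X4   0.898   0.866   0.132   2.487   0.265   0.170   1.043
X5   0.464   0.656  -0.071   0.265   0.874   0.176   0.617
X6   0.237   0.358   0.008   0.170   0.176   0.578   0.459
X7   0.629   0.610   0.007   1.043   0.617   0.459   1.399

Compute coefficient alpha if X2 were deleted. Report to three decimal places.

Remaining items: X1, X3, X4, X5, X6, X7 (k = 6).
Σσ²ᵢ = 0.687 + 1.600 + 2.487 + 0.874 + 0.578 + 1.399 = 7.625
σ²_T = 7.625 + 2 × 4.971 = 17.567
α (item deleted) = (6/5)·(1 − 7.625/17.567) = 0.679

coefficient alpha = 0.679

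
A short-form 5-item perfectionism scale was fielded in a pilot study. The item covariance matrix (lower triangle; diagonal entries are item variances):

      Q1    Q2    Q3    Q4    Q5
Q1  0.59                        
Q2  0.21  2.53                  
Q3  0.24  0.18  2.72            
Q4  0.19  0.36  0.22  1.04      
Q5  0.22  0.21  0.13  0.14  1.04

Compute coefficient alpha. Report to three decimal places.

Σσ²ᵢ = 0.59 + 2.53 + 2.72 + 1.04 + 1.04 = 7.92
Sum of the distinct covariances = 2.10
total variance = 7.92 + 2 × 2.10 = 12.12
α = (k/(k−1))·(1 − Σσ²ᵢ/total variance) = (5/4)·(1 − 7.92/12.12) = 0.433

α = 0.433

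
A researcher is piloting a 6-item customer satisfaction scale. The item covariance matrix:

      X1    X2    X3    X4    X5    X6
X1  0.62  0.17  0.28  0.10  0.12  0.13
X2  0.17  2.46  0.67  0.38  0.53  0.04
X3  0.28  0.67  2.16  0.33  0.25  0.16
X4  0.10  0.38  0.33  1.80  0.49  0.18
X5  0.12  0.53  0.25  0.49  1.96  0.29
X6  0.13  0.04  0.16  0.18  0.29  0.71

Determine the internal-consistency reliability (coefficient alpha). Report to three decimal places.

Σσ²ᵢ = 0.62 + 2.46 + 2.16 + 1.80 + 1.96 + 0.71 = 9.71
Sum of off-diagonal covariances = 4.12
Var(T) = 9.71 + 2 × 4.12 = 17.95
α = (k/(k−1))·(1 − Σσ²ᵢ/Var(T)) = (6/5)·(1 − 9.71/17.95) = 0.551

α = 0.551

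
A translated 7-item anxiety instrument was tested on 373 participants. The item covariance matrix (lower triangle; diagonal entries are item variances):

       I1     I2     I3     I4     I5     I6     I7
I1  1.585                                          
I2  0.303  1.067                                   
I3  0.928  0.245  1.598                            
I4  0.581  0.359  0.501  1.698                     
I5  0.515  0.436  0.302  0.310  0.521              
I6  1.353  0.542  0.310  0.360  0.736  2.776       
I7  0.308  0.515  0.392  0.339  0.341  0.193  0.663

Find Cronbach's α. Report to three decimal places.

Cronbach's α = 0.777

sum of item variances = 1.585 + 1.067 + 1.598 + 1.698 + 0.521 + 2.776 + 0.663 = 9.908
Sum of the distinct covariances = 9.869
σ²_total = 9.908 + 2 × 9.869 = 29.646
α = (k/(k−1))·(1 − sum of item variances/σ²_total) = (7/6)·(1 − 9.908/29.646) = 0.777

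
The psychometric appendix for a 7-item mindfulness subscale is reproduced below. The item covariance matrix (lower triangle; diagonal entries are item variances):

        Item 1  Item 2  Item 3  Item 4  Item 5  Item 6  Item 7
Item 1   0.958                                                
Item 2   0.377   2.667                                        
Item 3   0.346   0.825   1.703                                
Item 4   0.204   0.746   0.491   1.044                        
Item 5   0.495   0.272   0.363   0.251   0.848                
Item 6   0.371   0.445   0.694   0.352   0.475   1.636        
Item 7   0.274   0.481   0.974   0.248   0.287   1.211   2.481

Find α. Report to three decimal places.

Σσᵢ² = 0.958 + 2.667 + 1.703 + 1.044 + 0.848 + 1.636 + 2.481 = 11.337
Σ_{i<j} σ_ij = 10.182
total variance = 11.337 + 2 × 10.182 = 31.701
α = (k/(k−1))·(1 − Σσᵢ²/total variance) = (7/6)·(1 − 11.337/31.701) = 0.749

α = 0.749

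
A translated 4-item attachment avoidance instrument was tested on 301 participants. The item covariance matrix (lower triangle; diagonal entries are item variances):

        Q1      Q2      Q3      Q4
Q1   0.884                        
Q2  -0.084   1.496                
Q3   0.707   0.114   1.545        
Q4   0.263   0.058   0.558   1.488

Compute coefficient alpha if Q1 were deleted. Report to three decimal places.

Remaining items: Q2, Q3, Q4 (k = 3).
Σσᵢ² = 1.496 + 1.545 + 1.488 = 4.529
σ²_total = 4.529 + 2 × 0.730 = 5.989
α (item deleted) = (3/2)·(1 − 4.529/5.989) = 0.366

α = 0.366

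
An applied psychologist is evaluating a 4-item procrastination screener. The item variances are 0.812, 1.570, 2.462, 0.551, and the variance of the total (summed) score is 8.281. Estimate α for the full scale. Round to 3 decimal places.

α = 0.465

sum of item variances = 0.812 + 1.570 + 2.462 + 0.551 = 5.395
α = (k/(k−1))·(1 − sum of item variances/σ²_total) = (4/3)·(1 − 5.395/8.281) = 0.465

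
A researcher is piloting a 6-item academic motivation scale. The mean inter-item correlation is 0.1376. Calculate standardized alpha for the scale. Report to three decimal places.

Standardized α = k·r̄ / (1 + (k−1)·r̄) = 6 × 0.1376 / (1 + 5 × 0.1376)
  = 0.8256 / 1.6880 = 0.489

standardized alpha = 0.489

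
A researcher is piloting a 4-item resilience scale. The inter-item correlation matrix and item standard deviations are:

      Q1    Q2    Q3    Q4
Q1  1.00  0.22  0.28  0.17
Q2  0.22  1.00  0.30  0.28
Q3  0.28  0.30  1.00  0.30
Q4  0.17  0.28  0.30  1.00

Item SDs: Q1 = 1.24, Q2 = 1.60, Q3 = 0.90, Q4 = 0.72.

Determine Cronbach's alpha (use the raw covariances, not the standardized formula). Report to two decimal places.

Σσ²ᵢ = 1.24² + 1.60² + 0.90² + 0.72² = 5.4260
Covariances σ_ij = r_ij · s_i · s_j:
  σ(Q1,Q2) = 0.22 × 1.24 × 1.60 = 0.4365
  σ(Q1,Q3) = 0.28 × 1.24 × 0.90 = 0.3125
  σ(Q1,Q4) = 0.17 × 1.24 × 0.72 = 0.1518
  σ(Q2,Q3) = 0.30 × 1.60 × 0.90 = 0.4320
  σ(Q2,Q4) = 0.28 × 1.60 × 0.72 = 0.3226
  σ(Q3,Q4) = 0.30 × 0.90 × 0.72 = 0.1944
σ²_T = Σσ²ᵢ + 2·Σσ_ij = 5.4260 + 2 × 1.8498 = 9.1256
α = (4/3)·(1 − 5.4260/9.1256) = 0.54

α = 0.54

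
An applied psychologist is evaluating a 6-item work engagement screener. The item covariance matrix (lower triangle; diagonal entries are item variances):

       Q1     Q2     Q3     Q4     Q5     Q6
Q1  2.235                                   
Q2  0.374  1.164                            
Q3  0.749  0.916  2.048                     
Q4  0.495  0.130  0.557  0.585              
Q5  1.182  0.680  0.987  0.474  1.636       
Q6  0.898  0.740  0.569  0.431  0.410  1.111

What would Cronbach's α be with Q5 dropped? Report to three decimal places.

Cronbach's α = 0.777

Remaining items: Q1, Q2, Q3, Q4, Q6 (k = 5).
Σσ²ᵢ = 2.235 + 1.164 + 2.048 + 0.585 + 1.111 = 7.143
σ²_total = 7.143 + 2 × 5.859 = 18.861
α (item deleted) = (5/4)·(1 − 7.143/18.861) = 0.777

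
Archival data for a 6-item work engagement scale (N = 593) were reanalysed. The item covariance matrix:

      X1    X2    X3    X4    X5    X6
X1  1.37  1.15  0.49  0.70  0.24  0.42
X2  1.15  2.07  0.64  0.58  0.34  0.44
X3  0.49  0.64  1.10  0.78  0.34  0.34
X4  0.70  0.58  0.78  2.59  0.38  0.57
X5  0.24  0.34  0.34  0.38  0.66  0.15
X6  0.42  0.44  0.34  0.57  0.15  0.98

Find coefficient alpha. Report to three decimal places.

α = 0.759

ΣVar(i) = 1.37 + 2.07 + 1.10 + 2.59 + 0.66 + 0.98 = 8.77
Σ_{i<j} σ_ij = 7.56
σ²_T = 8.77 + 2 × 7.56 = 23.89
α = (k/(k−1))·(1 − ΣVar(i)/σ²_T) = (6/5)·(1 − 8.77/23.89) = 0.759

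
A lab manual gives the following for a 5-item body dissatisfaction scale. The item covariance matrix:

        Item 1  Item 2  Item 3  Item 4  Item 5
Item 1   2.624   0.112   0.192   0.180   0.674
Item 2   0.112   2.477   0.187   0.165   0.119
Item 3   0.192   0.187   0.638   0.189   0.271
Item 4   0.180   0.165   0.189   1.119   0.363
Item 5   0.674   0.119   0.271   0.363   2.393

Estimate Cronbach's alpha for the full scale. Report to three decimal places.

Σσ²ᵢ = 2.624 + 2.477 + 0.638 + 1.119 + 2.393 = 9.251
Sum of the distinct covariances = 2.452
σ²_total = 9.251 + 2 × 2.452 = 14.155
α = (k/(k−1))·(1 − Σσ²ᵢ/σ²_total) = (5/4)·(1 − 9.251/14.155) = 0.433

Cronbach's alpha = 0.433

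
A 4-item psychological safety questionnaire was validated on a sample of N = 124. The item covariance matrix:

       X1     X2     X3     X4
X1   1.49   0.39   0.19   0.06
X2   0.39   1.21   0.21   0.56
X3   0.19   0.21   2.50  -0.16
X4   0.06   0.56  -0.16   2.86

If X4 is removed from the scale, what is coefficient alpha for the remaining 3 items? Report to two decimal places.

coefficient alpha = 0.35

Remaining items: X1, X2, X3 (k = 3).
Σσᵢ² = 1.49 + 1.21 + 2.50 = 5.20
total variance = 5.20 + 2 × 0.79 = 6.78
α (item deleted) = (3/2)·(1 − 5.20/6.78) = 0.35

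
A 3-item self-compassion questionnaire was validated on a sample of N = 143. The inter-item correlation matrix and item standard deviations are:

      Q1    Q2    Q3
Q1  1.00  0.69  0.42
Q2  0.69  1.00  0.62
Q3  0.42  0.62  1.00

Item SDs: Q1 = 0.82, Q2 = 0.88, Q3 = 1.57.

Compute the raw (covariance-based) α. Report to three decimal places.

α = 0.738

Σσ²ᵢ = 0.82² + 0.88² + 1.57² = 3.9117
Covariances σ_ij = r_ij · s_i · s_j:
  σ(Q1,Q2) = 0.69 × 0.82 × 0.88 = 0.4979
  σ(Q1,Q3) = 0.42 × 0.82 × 1.57 = 0.5407
  σ(Q2,Q3) = 0.62 × 0.88 × 1.57 = 0.8566
σ²_T = Σσ²ᵢ + 2·Σσ_ij = 3.9117 + 2 × 1.8952 = 7.7021
α = (3/2)·(1 − 3.9117/7.7021) = 0.738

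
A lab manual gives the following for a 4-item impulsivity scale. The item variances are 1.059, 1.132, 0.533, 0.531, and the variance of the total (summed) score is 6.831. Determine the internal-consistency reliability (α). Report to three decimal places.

α = 0.698

ΣVar(i) = 1.059 + 1.132 + 0.533 + 0.531 = 3.255
α = (k/(k−1))·(1 − ΣVar(i)/σ²_total) = (4/3)·(1 − 3.255/6.831) = 0.698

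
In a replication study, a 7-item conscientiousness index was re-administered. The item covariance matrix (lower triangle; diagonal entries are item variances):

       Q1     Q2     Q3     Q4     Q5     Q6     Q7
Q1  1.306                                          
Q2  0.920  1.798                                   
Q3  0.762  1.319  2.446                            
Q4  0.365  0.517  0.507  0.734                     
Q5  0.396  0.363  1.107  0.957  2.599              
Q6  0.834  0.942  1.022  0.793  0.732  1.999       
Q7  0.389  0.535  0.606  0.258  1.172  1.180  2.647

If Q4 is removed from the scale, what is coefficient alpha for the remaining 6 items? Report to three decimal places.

Remaining items: Q1, Q2, Q3, Q5, Q6, Q7 (k = 6).
Σσᵢ² = 1.306 + 1.798 + 2.446 + 2.599 + 1.999 + 2.647 = 12.795
σ²_total = 12.795 + 2 × 12.279 = 37.353
α (item deleted) = (6/5)·(1 − 12.795/37.353) = 0.789

α = 0.789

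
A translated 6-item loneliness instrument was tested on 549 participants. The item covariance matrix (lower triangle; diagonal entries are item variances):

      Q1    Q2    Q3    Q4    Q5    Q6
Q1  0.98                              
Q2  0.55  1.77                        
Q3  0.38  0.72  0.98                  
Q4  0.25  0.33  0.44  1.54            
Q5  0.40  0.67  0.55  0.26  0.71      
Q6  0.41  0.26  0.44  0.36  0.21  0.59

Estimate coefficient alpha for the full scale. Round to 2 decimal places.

Σσᵢ² = 0.98 + 1.77 + 0.98 + 1.54 + 0.71 + 0.59 = 6.57
Sum of off-diagonal covariances = 6.23
Var(T) = 6.57 + 2 × 6.23 = 19.03
α = (k/(k−1))·(1 − Σσᵢ²/Var(T)) = (6/5)·(1 − 6.57/19.03) = 0.79

coefficient alpha = 0.79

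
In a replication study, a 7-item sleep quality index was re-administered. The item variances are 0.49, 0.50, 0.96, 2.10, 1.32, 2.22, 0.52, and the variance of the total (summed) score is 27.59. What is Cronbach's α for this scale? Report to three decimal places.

Cronbach's α = 0.824

Σσᵢ² = 0.49 + 0.50 + 0.96 + 2.10 + 1.32 + 2.22 + 0.52 = 8.11
α = (k/(k−1))·(1 − Σσᵢ²/σ²_T) = (7/6)·(1 − 8.11/27.59) = 0.824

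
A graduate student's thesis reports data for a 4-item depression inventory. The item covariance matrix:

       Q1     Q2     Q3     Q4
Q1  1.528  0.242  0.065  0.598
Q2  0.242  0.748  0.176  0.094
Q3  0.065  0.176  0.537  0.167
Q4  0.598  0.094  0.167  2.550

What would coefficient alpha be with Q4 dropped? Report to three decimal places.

Remaining items: Q1, Q2, Q3 (k = 3).
ΣVar(i) = 1.528 + 0.748 + 0.537 = 2.813
σ²_total = 2.813 + 2 × 0.483 = 3.779
α (item deleted) = (3/2)·(1 − 2.813/3.779) = 0.383

α = 0.383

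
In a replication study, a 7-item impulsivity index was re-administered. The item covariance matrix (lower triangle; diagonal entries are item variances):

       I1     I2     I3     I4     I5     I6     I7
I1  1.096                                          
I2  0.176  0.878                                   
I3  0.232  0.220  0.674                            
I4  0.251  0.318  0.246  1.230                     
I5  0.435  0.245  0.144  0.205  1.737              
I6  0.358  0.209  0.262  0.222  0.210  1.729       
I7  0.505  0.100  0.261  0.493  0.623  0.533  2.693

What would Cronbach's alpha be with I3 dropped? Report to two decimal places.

Remaining items: I1, I2, I4, I5, I6, I7 (k = 6).
sum of item variances = 1.096 + 0.878 + 1.230 + 1.737 + 1.729 + 2.693 = 9.363
σ²_total = 9.363 + 2 × 4.883 = 19.129
α (item deleted) = (6/5)·(1 − 9.363/19.129) = 0.61

Cronbach's alpha = 0.61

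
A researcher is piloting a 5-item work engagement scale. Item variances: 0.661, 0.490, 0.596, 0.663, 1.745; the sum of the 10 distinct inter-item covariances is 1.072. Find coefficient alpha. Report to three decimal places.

coefficient alpha = 0.425

Σσᵢ² = 0.661 + 0.490 + 0.596 + 0.663 + 1.745 = 4.155
Sum of distinct covariances = 1.072
total variance = Σσᵢ² + 2·Σcov = 4.155 + 2 × 1.072 = 6.299
α = (5/4)·(1 − 4.155/6.299) = 0.425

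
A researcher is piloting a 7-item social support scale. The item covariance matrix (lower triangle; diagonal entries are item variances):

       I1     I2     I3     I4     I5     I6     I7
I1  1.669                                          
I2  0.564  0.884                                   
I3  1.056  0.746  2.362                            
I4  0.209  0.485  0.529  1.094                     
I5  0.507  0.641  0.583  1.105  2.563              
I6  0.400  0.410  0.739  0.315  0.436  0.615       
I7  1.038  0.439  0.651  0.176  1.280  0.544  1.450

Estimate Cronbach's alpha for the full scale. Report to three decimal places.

sum of item variances = 1.669 + 0.884 + 2.362 + 1.094 + 2.563 + 0.615 + 1.450 = 10.637
Sum of the distinct covariances = 12.853
total variance = 10.637 + 2 × 12.853 = 36.343
α = (k/(k−1))·(1 − sum of item variances/total variance) = (7/6)·(1 − 10.637/36.343) = 0.825

α = 0.825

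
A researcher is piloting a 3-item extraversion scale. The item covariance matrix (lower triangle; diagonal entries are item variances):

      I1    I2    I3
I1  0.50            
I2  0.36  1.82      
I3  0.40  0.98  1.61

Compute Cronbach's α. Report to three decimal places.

ΣVar(i) = 0.50 + 1.82 + 1.61 = 3.93
Sum of the distinct covariances = 1.74
Var(T) = 3.93 + 2 × 1.74 = 7.41
α = (k/(k−1))·(1 − ΣVar(i)/Var(T)) = (3/2)·(1 − 3.93/7.41) = 0.704

α = 0.704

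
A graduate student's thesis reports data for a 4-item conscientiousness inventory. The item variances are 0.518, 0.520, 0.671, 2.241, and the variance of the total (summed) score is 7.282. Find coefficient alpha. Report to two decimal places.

Σσᵢ² = 0.518 + 0.520 + 0.671 + 2.241 = 3.950
α = (k/(k−1))·(1 − Σσᵢ²/Var(T)) = (4/3)·(1 − 3.950/7.282) = 0.61

α = 0.61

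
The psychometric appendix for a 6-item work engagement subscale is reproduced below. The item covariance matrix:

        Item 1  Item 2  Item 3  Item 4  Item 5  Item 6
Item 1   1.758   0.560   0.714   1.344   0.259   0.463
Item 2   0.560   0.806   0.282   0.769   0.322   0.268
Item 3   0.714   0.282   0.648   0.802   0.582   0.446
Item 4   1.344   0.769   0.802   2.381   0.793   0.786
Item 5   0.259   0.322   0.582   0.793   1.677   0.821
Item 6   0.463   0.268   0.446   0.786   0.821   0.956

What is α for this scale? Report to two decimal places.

α = 0.83

Σσ²ᵢ = 1.758 + 0.806 + 0.648 + 2.381 + 1.677 + 0.956 = 8.226
Sum of the distinct covariances = 9.211
σ²_total = 8.226 + 2 × 9.211 = 26.648
α = (k/(k−1))·(1 − Σσ²ᵢ/σ²_total) = (6/5)·(1 − 8.226/26.648) = 0.83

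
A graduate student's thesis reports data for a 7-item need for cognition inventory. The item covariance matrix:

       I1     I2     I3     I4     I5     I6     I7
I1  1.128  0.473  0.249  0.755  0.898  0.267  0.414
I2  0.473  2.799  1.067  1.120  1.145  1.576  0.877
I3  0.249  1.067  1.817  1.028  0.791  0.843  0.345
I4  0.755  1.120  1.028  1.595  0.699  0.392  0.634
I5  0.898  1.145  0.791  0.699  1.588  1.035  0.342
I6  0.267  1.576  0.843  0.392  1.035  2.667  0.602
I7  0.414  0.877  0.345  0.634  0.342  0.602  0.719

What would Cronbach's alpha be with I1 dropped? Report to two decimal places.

Cronbach's alpha = 0.83

Remaining items: I2, I3, I4, I5, I6, I7 (k = 6).
ΣVar(i) = 2.799 + 1.817 + 1.595 + 1.588 + 2.667 + 0.719 = 11.185
Var(T) = 11.185 + 2 × 12.496 = 36.177
α (item deleted) = (6/5)·(1 − 11.185/36.177) = 0.83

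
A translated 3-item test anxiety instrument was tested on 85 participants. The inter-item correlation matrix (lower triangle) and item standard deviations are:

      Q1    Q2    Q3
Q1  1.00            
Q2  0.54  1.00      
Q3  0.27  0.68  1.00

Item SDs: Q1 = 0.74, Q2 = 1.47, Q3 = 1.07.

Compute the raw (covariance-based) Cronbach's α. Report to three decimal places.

Σσ²ᵢ = 0.74² + 1.47² + 1.07² = 3.8534
Covariances σ_ij = r_ij · s_i · s_j:
  σ(Q1,Q2) = 0.54 × 0.74 × 1.47 = 0.5874
  σ(Q1,Q3) = 0.27 × 0.74 × 1.07 = 0.2138
  σ(Q2,Q3) = 0.68 × 1.47 × 1.07 = 1.0696
σ²_T = Σσ²ᵢ + 2·Σσ_ij = 3.8534 + 2 × 1.8708 = 7.5950
α = (3/2)·(1 − 3.8534/7.5950) = 0.739

Cronbach's α = 0.739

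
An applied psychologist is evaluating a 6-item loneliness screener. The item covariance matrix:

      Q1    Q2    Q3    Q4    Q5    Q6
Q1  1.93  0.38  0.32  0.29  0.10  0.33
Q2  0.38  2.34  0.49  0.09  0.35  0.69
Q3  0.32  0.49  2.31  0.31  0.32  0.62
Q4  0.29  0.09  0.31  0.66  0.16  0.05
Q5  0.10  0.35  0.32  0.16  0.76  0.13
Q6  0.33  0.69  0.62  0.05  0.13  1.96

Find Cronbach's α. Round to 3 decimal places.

ΣVar(i) = 1.93 + 2.34 + 2.31 + 0.66 + 0.76 + 1.96 = 9.96
Σ_{i<j} σ_ij = 4.63
σ²_total = 9.96 + 2 × 4.63 = 19.22
α = (k/(k−1))·(1 − ΣVar(i)/σ²_total) = (6/5)·(1 − 9.96/19.22) = 0.578

α = 0.578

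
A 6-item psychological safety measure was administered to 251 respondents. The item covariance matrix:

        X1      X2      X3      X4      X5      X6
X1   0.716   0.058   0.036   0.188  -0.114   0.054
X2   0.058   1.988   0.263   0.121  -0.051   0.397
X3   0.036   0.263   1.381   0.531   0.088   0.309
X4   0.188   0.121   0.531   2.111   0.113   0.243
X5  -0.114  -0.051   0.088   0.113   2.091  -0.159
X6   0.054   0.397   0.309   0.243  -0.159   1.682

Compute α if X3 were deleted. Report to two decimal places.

Remaining items: X1, X2, X4, X5, X6 (k = 5).
ΣVar(i) = 0.716 + 1.988 + 2.111 + 2.091 + 1.682 = 8.588
total variance = 8.588 + 2 × 0.850 = 10.288
α (item deleted) = (5/4)·(1 − 8.588/10.288) = 0.21

α = 0.21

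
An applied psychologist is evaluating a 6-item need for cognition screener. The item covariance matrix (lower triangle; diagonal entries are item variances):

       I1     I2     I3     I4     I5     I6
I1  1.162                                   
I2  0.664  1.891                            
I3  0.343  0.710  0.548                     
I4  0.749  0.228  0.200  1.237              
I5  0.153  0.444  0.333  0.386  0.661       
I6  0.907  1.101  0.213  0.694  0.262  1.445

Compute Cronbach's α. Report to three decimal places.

Cronbach's α = 0.816

sum of item variances = 1.162 + 1.891 + 0.548 + 1.237 + 0.661 + 1.445 = 6.944
Sum of off-diagonal covariances = 7.387
total variance = 6.944 + 2 × 7.387 = 21.718
α = (k/(k−1))·(1 − sum of item variances/total variance) = (6/5)·(1 − 6.944/21.718) = 0.816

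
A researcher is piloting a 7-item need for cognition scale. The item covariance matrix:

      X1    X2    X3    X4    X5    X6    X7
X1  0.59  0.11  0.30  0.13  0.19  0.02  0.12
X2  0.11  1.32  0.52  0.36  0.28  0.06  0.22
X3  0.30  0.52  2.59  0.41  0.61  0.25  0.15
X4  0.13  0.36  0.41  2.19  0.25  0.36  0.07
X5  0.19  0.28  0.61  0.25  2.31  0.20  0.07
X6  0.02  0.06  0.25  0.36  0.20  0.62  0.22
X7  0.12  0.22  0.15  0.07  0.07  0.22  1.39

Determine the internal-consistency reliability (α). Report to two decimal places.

α = 0.55

sum of item variances = 0.59 + 1.32 + 2.59 + 2.19 + 2.31 + 0.62 + 1.39 = 11.01
Sum of off-diagonal covariances = 4.90
σ²_total = 11.01 + 2 × 4.90 = 20.81
α = (k/(k−1))·(1 − sum of item variances/σ²_total) = (7/6)·(1 − 11.01/20.81) = 0.55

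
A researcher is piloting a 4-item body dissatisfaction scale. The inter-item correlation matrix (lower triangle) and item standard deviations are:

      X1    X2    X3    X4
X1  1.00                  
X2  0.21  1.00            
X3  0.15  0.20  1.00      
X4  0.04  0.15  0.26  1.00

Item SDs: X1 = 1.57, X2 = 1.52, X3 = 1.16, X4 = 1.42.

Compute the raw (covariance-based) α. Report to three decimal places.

α = 0.435

Σσ²ᵢ = 1.57² + 1.52² + 1.16² + 1.42² = 8.1373
Covariances σ_ij = r_ij · s_i · s_j:
  σ(X1,X2) = 0.21 × 1.57 × 1.52 = 0.5011
  σ(X1,X3) = 0.15 × 1.57 × 1.16 = 0.2732
  σ(X1,X4) = 0.04 × 1.57 × 1.42 = 0.0892
  σ(X2,X3) = 0.20 × 1.52 × 1.16 = 0.3526
  σ(X2,X4) = 0.15 × 1.52 × 1.42 = 0.3238
  σ(X3,X4) = 0.26 × 1.16 × 1.42 = 0.4283
σ²_T = Σσ²ᵢ + 2·Σσ_ij = 8.1373 + 2 × 1.9682 = 12.0737
α = (4/3)·(1 − 8.1373/12.0737) = 0.435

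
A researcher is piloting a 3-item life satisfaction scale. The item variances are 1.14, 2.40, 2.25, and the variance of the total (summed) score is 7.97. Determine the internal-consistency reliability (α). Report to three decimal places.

Σσᵢ² = 1.14 + 2.40 + 2.25 = 5.79
α = (k/(k−1))·(1 − Σσᵢ²/σ²_T) = (3/2)·(1 − 5.79/7.97) = 0.410

α = 0.410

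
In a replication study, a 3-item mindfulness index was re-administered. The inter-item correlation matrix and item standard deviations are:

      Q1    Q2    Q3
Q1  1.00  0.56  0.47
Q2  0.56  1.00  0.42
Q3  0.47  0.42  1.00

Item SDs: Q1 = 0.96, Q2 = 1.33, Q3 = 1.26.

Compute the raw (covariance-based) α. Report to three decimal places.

α = 0.722

Σσ²ᵢ = 0.96² + 1.33² + 1.26² = 4.2781
Covariances σ_ij = r_ij · s_i · s_j:
  σ(Q1,Q2) = 0.56 × 0.96 × 1.33 = 0.7150
  σ(Q1,Q3) = 0.47 × 0.96 × 1.26 = 0.5685
  σ(Q2,Q3) = 0.42 × 1.33 × 1.26 = 0.7038
σ²_T = Σσ²ᵢ + 2·Σσ_ij = 4.2781 + 2 × 1.9873 = 8.2527
α = (3/2)·(1 − 4.2781/8.2527) = 0.722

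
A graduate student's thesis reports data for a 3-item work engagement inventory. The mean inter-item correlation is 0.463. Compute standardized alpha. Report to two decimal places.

standardized alpha = 0.72

Standardized α = k·r̄ / (1 + (k−1)·r̄) = 3 × 0.463 / (1 + 2 × 0.463)
  = 1.3890 / 1.9260 = 0.72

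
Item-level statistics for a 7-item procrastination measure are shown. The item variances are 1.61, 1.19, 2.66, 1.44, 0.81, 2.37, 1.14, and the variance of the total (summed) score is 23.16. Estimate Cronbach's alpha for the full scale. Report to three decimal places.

ΣVar(i) = 1.61 + 1.19 + 2.66 + 1.44 + 0.81 + 2.37 + 1.14 = 11.22
α = (k/(k−1))·(1 − ΣVar(i)/total variance) = (7/6)·(1 − 11.22/23.16) = 0.601

Cronbach's alpha = 0.601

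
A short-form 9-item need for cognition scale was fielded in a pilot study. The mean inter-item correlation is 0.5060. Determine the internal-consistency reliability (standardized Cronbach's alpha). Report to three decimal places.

α = 0.902

Standardized α = k·r̄ / (1 + (k−1)·r̄) = 9 × 0.5060 / (1 + 8 × 0.5060)
  = 4.5540 / 5.0480 = 0.902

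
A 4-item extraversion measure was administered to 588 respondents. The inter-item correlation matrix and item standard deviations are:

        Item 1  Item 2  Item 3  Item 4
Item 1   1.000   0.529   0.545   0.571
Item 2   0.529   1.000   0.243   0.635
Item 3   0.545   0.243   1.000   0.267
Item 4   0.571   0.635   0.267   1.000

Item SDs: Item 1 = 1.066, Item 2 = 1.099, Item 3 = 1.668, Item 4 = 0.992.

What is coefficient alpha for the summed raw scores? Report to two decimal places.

α = 0.74

Σσ²ᵢ = 1.066² + 1.099² + 1.668² + 0.992² = 6.1104
Covariances σ_ij = r_ij · s_i · s_j:
  σ(Item 1,Item 2) = 0.529 × 1.066 × 1.099 = 0.6197
  σ(Item 1,Item 3) = 0.545 × 1.066 × 1.668 = 0.9691
  σ(Item 1,Item 4) = 0.571 × 1.066 × 0.992 = 0.6038
  σ(Item 2,Item 3) = 0.243 × 1.099 × 1.668 = 0.4455
  σ(Item 2,Item 4) = 0.635 × 1.099 × 0.992 = 0.6923
  σ(Item 3,Item 4) = 0.267 × 1.668 × 0.992 = 0.4418
σ²_T = Σσ²ᵢ + 2·Σσ_ij = 6.1104 + 2 × 3.7722 = 13.6548
α = (4/3)·(1 − 6.1104/13.6548) = 0.74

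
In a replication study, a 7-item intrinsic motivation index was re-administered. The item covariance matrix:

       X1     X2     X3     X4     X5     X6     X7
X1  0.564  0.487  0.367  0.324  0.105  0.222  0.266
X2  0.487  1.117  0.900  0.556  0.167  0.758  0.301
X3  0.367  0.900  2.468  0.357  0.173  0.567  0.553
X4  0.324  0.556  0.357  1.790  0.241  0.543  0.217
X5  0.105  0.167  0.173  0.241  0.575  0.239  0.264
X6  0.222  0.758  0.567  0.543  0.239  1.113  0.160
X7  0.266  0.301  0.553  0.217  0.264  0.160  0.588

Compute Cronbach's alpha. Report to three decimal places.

Cronbach's alpha = 0.763

Σσ²ᵢ = 0.564 + 1.117 + 2.468 + 1.790 + 0.575 + 1.113 + 0.588 = 8.215
Σ_{i<j} σ_ij = 7.767
Var(T) = 8.215 + 2 × 7.767 = 23.749
α = (k/(k−1))·(1 − Σσ²ᵢ/Var(T)) = (7/6)·(1 − 8.215/23.749) = 0.763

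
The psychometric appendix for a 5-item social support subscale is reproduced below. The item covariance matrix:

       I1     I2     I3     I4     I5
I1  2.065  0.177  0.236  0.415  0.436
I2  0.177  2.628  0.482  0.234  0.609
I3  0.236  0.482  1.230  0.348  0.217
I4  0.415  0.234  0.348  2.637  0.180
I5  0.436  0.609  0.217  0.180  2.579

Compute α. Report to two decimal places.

sum of item variances = 2.065 + 2.628 + 1.230 + 2.637 + 2.579 = 11.139
Sum of off-diagonal covariances = 3.334
σ²_total = 11.139 + 2 × 3.334 = 17.807
α = (k/(k−1))·(1 − sum of item variances/σ²_total) = (5/4)·(1 − 11.139/17.807) = 0.47

α = 0.47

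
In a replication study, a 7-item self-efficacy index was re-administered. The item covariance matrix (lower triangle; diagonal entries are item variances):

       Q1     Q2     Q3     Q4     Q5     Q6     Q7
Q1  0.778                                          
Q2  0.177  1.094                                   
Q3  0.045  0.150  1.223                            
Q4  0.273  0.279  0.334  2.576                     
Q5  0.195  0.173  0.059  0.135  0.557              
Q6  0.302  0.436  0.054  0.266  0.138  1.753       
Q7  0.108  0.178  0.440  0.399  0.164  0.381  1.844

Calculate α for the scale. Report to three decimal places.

sum of item variances = 0.778 + 1.094 + 1.223 + 2.576 + 0.557 + 1.753 + 1.844 = 9.825
Σ_{i<j} σ_ij = 4.686
σ²_total = 9.825 + 2 × 4.686 = 19.197
α = (k/(k−1))·(1 − sum of item variances/σ²_total) = (7/6)·(1 − 9.825/19.197) = 0.570

α = 0.570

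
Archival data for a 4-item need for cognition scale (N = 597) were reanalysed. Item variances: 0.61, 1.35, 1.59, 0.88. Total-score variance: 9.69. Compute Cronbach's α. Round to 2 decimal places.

Σσ²ᵢ = 0.61 + 1.35 + 1.59 + 0.88 = 4.43
α = (k/(k−1))·(1 − Σσ²ᵢ/σ²_total) = (4/3)·(1 − 4.43/9.69) = 0.72

Cronbach's α = 0.72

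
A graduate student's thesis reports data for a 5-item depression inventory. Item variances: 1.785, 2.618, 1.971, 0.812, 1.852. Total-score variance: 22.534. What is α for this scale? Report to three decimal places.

Σσᵢ² = 1.785 + 2.618 + 1.971 + 0.812 + 1.852 = 9.038
α = (k/(k−1))·(1 − Σσᵢ²/σ²_total) = (5/4)·(1 − 9.038/22.534) = 0.749

α = 0.749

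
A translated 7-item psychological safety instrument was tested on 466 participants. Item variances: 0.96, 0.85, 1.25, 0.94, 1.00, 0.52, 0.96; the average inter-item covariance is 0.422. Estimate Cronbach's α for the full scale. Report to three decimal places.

ΣVar(i) = 0.96 + 0.85 + 1.25 + 0.94 + 1.00 + 0.52 + 0.96 = 6.48
Sum of the 21 distinct covariances = 21 × 0.422 = 8.862
Var(T) = ΣVar(i) + 2·Σcov = 6.48 + 2 × 8.862 = 24.204
α = (7/6)·(1 − 6.48/24.204) = 0.854

Cronbach's α = 0.854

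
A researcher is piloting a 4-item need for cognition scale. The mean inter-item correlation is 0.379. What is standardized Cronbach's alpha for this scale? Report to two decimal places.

Standardized α = k·r̄ / (1 + (k−1)·r̄) = 4 × 0.379 / (1 + 3 × 0.379)
  = 1.5160 / 2.1370 = 0.71

standardized Cronbach's alpha = 0.71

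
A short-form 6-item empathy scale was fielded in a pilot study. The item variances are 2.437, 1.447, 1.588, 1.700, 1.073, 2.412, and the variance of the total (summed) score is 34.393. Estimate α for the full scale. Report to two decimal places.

α = 0.83

sum of item variances = 2.437 + 1.447 + 1.588 + 1.700 + 1.073 + 2.412 = 10.657
α = (k/(k−1))·(1 − sum of item variances/σ²_T) = (6/5)·(1 − 10.657/34.393) = 0.83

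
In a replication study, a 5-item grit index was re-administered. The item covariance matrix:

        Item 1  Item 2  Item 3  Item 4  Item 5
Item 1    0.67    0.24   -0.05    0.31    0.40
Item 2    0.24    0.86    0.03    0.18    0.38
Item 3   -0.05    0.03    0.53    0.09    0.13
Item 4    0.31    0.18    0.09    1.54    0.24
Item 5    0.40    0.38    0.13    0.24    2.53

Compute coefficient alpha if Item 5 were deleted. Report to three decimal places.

Remaining items: Item 1, Item 2, Item 3, Item 4 (k = 4).
ΣVar(i) = 0.67 + 0.86 + 0.53 + 1.54 = 3.60
total variance = 3.60 + 2 × 0.80 = 5.20
α (item deleted) = (4/3)·(1 − 3.60/5.20) = 0.410

coefficient alpha = 0.410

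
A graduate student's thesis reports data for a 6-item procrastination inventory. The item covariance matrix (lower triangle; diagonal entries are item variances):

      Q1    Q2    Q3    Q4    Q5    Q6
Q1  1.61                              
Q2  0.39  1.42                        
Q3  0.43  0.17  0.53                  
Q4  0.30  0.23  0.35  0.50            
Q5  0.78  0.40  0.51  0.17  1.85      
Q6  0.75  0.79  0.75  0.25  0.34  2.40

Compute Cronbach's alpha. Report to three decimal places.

sum of item variances = 1.61 + 1.42 + 0.53 + 0.50 + 1.85 + 2.40 = 8.31
Σ_{i<j} σ_ij = 6.61
σ²_total = 8.31 + 2 × 6.61 = 21.53
α = (k/(k−1))·(1 − sum of item variances/σ²_total) = (6/5)·(1 − 8.31/21.53) = 0.737

Cronbach's alpha = 0.737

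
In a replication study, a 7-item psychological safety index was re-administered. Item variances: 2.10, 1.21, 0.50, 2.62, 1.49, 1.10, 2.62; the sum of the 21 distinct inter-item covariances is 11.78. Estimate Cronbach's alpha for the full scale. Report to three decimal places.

Σσᵢ² = 2.10 + 1.21 + 0.50 + 2.62 + 1.49 + 1.10 + 2.62 = 11.64
Sum of distinct covariances = 11.78
total variance = Σσᵢ² + 2·Σcov = 11.64 + 2 × 11.78 = 35.20
α = (7/6)·(1 − 11.64/35.20) = 0.781

Cronbach's alpha = 0.781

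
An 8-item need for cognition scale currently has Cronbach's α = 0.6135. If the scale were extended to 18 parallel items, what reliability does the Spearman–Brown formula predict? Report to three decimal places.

Length factor m = 18/8 = 2.2500
α' = m·α / (1 + (m−1)·α)
   = 18/8 × 0.6135 / (1 + (18/8 − 1) × 0.6135)
   = 1.3804 / 1.7669 = 0.781

predicted reliability = 0.781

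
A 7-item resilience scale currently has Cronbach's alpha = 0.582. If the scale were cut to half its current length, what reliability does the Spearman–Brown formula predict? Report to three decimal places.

Length factor m = 1/2
α' = m·α / (1 − (1−m)·α)
   = 1/2 × 0.582 / (1 − (1 − 1/2) × 0.582)
   = 0.2910 / 0.7090 = 0.410

predicted reliability = 0.410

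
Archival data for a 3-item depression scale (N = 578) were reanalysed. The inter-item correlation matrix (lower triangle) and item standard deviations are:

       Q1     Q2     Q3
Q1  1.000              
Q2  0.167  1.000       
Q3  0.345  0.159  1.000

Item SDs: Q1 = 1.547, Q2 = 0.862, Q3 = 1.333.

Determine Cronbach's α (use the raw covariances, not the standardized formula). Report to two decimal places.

Σσ²ᵢ = 1.547² + 0.862² + 1.333² = 4.9131
Covariances σ_ij = r_ij · s_i · s_j:
  σ(Q1,Q2) = 0.167 × 1.547 × 0.862 = 0.2227
  σ(Q1,Q3) = 0.345 × 1.547 × 1.333 = 0.7114
  σ(Q2,Q3) = 0.159 × 0.862 × 1.333 = 0.1827
σ²_T = Σσ²ᵢ + 2·Σσ_ij = 4.9131 + 2 × 1.1168 = 7.1467
α = (3/2)·(1 − 4.9131/7.1467) = 0.47

α = 0.47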